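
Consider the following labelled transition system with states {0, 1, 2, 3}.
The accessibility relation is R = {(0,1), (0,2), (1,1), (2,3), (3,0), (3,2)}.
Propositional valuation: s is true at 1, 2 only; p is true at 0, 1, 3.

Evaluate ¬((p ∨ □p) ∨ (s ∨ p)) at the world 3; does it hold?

At 3: (p ∨ □p) ∨ (s ∨ p) is true, so ¬((p ∨ □p) ∨ (s ∨ p)) is false.
  At 3: p ∨ □p is true, s ∨ p is true, so (p ∨ □p) ∨ (s ∨ p) is true.
    At 3: p is true, □p is false, so p ∨ □p is true.
      At 3: □p requires p at every successor {0, 2}.
        p fails at 2, so □p is false at 3.

No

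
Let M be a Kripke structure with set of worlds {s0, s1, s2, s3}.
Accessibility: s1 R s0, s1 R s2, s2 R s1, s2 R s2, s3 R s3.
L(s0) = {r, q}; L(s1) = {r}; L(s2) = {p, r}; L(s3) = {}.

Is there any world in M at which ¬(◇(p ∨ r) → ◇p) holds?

Let φ = ¬(◇(p ∨ r) → ◇p). Evaluate φ at each world:
  s0 (successors ∅): φ is false.
  s1 (successors {s0, s2}): φ is false.
  s2 (successors {s1, s2}): φ is false.
  s3 (successors {s3}): φ is false.
For instance, at s3:
  At s3: ◇(p ∨ r) → ◇p is true, so ¬(◇(p ∨ r) → ◇p) is false.
    At s3: ◇(p ∨ r) is false, ◇p is false, so ◇(p ∨ r) → ◇p is true.
      At s3: ◇(p ∨ r) requires p ∨ r at some successor in {s3}.
        At s3: p ∨ r is false.
      So ◇(p ∨ r) is false at s3.
      At s3: ◇p requires p at some successor in {s3}.
        At s3: p is false.
      So ◇p is false at s3.

No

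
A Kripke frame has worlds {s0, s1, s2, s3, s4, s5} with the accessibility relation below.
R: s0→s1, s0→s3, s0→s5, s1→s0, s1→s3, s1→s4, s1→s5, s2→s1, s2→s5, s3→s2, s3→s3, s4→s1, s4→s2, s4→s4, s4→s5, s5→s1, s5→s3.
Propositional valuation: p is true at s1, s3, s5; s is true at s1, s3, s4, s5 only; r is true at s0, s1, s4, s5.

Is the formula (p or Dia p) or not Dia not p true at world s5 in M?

Recall that Dia ψ holds at a world iff ψ holds at some accessible world.
At s5: p or Dia p is true, not Dia not p is true, so (p or Dia p) or not Dia not p is true.
  At s5: p is true, Dia p is true, so p or Dia p is true.
    At s5: Dia p requires p at some successor in {s1, s3}.
      p holds at s1, so Dia p is true at s5.
  At s5: Dia not p is false, so not Dia not p is true.
    At s5: Dia not p requires not p at some successor in {s1, s3}.
      At s1: not p is false.
      At s3: not p is false.
    So Dia not p is false at s5.

Yes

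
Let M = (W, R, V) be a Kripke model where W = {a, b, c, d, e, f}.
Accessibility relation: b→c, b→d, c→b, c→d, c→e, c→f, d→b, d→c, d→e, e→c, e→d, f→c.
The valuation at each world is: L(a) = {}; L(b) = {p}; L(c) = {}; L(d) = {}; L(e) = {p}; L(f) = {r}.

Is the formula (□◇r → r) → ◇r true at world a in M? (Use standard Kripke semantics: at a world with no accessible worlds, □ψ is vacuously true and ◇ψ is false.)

Recall that □ψ holds at a world iff ψ holds at every accessible world, and ◇ψ holds iff ψ holds at some accessible world.
At a: □◇r → r is false, ◇r is false, so (□◇r → r) → ◇r is true.
  At a: □◇r is true, r is false, so □◇r → r is false.
    At a: no accessible worlds, so □◇r holds vacuously.
  At a: no accessible worlds, so ◇r is false.

Yes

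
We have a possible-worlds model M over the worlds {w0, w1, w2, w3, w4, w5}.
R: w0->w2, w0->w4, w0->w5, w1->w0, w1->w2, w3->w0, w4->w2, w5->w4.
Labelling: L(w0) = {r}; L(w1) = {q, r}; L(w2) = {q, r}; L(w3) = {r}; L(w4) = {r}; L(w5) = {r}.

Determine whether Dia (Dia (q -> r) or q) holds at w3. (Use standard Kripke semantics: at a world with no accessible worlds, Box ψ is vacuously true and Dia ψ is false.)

Yes

At w3: Dia (Dia (q -> r) or q) requires Dia (q -> r) or q at some successor in {w0}.
  Dia (q -> r) or q holds at w0, so Dia (Dia (q -> r) or q) is true at w3.
    At w0: Dia (q -> r) is true, q is false, so Dia (q -> r) or q is true.
      At w0: Dia (q -> r) requires q -> r at some successor in {w2, w4, w5}.
        q -> r holds at w2, so Dia (q -> r) is true at w0.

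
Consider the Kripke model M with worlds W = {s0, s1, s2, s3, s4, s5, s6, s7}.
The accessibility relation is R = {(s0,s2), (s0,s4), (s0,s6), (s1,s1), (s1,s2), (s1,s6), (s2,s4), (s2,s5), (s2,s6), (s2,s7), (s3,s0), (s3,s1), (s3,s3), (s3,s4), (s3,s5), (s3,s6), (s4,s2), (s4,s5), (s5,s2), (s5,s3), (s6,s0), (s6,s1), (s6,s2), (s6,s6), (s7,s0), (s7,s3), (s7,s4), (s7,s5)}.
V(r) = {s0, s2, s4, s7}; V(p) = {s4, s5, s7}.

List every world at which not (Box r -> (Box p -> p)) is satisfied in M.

Recall that Box ψ holds at a world iff ψ holds at every accessible world, and Dia ψ holds iff ψ holds at some accessible world.
Let φ = not (Box r -> (Box p -> p)). Evaluate φ at each world:
  s0 (successors {s2, s4, s6}): φ is false.
  s1 (successors {s1, s2, s6}): φ is false.
  s2 (successors {s4, s5, s6, s7}): φ is false.
  s3 (successors {s0, s1, s3, s4, s5, s6}): φ is false.
  s4 (successors {s2, s5}): φ is false.
  s5 (successors {s2, s3}): φ is false.
  s6 (successors {s0, s1, s2, s6}): φ is false.
  s7 (successors {s0, s3, s4, s5}): φ is false.
For instance, at s4:
  At s4: Box r -> (Box p -> p) is true, so not (Box r -> (Box p -> p)) is false.
    At s4: Box r is false, Box p -> p is true, so Box r -> (Box p -> p) is true.
      At s4: Box r requires r at every successor {s2, s5}.
        r fails at s5, so Box r is false at s4.
      At s4: Box p is false, p is true, so Box p -> p is true.
Satisfying worlds: none.

none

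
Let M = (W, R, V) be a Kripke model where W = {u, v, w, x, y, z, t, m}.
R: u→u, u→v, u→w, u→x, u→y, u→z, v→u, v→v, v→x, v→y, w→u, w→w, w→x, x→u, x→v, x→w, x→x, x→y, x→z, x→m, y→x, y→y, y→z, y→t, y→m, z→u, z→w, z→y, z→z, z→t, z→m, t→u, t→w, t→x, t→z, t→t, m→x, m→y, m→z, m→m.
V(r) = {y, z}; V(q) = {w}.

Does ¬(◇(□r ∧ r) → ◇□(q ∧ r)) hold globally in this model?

No

Let φ = ¬(◇(□r ∧ r) → ◇□(q ∧ r)). Evaluate φ at each world:
  u (successors {u, v, w, x, y, z}): φ is false.
  v (successors {u, v, x, y}): φ is false.
  w (successors {u, w, x}): φ is false.
  x (successors {u, v, w, x, y, z, m}): φ is false.
  y (successors {x, y, z, t, m}): φ is false.
  z (successors {u, w, y, z, t, m}): φ is false.
  t (successors {u, w, x, z, t}): φ is false.
  m (successors {x, y, z, m}): φ is false.
Detail at u (counterexample):
  At u: ◇(□r ∧ r) → ◇□(q ∧ r) is true, so ¬(◇(□r ∧ r) → ◇□(q ∧ r)) is false.
    At u: ◇(□r ∧ r) is false, ◇□(q ∧ r) is false, so ◇(□r ∧ r) → ◇□(q ∧ r) is true.
      At u: ◇(□r ∧ r) requires □r ∧ r at some successor in {u, v, w, x, y, z}.
        At u: □r ∧ r is false.
        At v: □r ∧ r is false.
        At w: □r ∧ r is false.
        At x: □r ∧ r is false.
        At y: □r ∧ r is false.
        At z: □r ∧ r is false.
      So ◇(□r ∧ r) is false at u.
      At u: ◇□(q ∧ r) requires □(q ∧ r) at some successor in {u, v, w, x, y, z}.
        At u: □(q ∧ r) is false.
        At v: □(q ∧ r) is false.
        At w: □(q ∧ r) is false.
        At x: □(q ∧ r) is false.
        At y: □(q ∧ r) is false.
        At z: □(q ∧ r) is false.
      So ◇□(q ∧ r) is false at u.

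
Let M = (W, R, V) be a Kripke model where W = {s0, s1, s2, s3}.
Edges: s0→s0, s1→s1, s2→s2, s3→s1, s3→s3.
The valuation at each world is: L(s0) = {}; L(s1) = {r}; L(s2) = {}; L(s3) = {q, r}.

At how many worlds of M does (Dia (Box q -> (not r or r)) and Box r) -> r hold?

4

Recall that Box ψ holds at a world iff ψ holds at every accessible world, and Dia ψ holds iff ψ holds at some accessible world.
Let φ = (Dia (Box q -> (not r or r)) and Box r) -> r. Evaluate φ at each world:
  s0 (successors {s0}): φ is true.
  s1 (successors {s1}): φ is true.
  s2 (successors {s2}): φ is true.
  s3 (successors {s1, s3}): φ is true.
For instance, at s2:
  At s2: Dia (Box q -> (not r or r)) and Box r is false, r is false, so (Dia (Box q -> (not r or r)) and Box r) -> r is true.
    At s2: Dia (Box q -> (not r or r)) is true, Box r is false, so Dia (Box q -> (not r or r)) and Box r is false.
      At s2: Dia (Box q -> (not r or r)) requires Box q -> (not r or r) at some successor in {s2}.
        Box q -> (not r or r) holds at s2, so Dia (Box q -> (not r or r)) is true at s2.
      At s2: Box r requires r at every successor {s2}.
        r fails at s2, so Box r is false at s2.
Satisfying worlds: {s0, s1, s2, s3}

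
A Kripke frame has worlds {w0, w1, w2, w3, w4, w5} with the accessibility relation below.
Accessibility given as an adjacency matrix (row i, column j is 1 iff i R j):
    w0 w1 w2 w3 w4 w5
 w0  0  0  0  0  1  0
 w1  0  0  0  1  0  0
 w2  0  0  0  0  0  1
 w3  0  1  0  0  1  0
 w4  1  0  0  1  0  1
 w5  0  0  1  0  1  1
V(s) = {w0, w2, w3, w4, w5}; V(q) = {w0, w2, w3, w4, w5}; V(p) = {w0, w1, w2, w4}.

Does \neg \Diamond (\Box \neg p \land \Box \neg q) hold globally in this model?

Yes

Recall that \Box ψ holds at a world iff ψ holds at every accessible world, and \Diamond ψ holds iff ψ holds at some accessible world.
Let φ = \neg \Diamond (\Box \neg p \land \Box \neg q). Evaluate φ at each world:
  w0 (successors {w4}): φ is true.
  w1 (successors {w3}): φ is true.
  w2 (successors {w5}): φ is true.
  w3 (successors {w1, w4}): φ is true.
  w4 (successors {w0, w3, w5}): φ is true.
  w5 (successors {w2, w4, w5}): φ is true.
For instance, at w2:
  At w2: \Diamond (\Box \neg p \land \Box \neg q) is false, so \neg \Diamond (\Box \neg p \land \Box \neg q) is true.
    At w2: \Diamond (\Box \neg p \land \Box \neg q) requires \Box \neg p \land \Box \neg q at some successor in {w5}.
      At w5: \Box \neg p \land \Box \neg q is false.
    So \Diamond (\Box \neg p \land \Box \neg q) is false at w2.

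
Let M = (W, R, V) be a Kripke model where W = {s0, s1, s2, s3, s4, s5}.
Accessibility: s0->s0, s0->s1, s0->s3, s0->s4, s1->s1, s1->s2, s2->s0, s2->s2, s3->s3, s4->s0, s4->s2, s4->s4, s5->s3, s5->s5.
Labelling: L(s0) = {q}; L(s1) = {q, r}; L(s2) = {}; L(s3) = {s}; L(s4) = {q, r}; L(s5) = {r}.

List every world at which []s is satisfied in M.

s3

Let φ = []s. Evaluate φ at each world:
  s0 (successors {s0, s1, s3, s4}): φ is false.
  s1 (successors {s1, s2}): φ is false.
  s2 (successors {s0, s2}): φ is false.
  s3 (successors {s3}): φ is true.
  s4 (successors {s0, s2, s4}): φ is false.
  s5 (successors {s3, s5}): φ is false.
For instance, at s4:
  At s4: []s requires s at every successor {s0, s2, s4}.
    s fails at s0, so []s is false at s4.
Satisfying worlds: {s3}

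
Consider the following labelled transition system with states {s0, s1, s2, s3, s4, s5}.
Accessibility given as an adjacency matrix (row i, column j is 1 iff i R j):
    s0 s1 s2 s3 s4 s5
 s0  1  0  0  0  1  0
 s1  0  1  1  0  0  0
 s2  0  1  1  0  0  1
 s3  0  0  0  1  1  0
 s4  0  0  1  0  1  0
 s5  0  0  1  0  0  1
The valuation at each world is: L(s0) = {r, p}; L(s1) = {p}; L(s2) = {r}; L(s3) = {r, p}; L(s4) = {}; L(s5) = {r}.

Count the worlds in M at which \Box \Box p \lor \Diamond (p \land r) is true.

Recall that \Box ψ holds at a world iff ψ holds at every accessible world, and \Diamond ψ holds iff ψ holds at some accessible world.
Let φ = \Box \Box p \lor \Diamond (p \land r). Evaluate φ at each world:
  s0 (successors {s0, s4}): φ is true.
  s1 (successors {s1, s2}): φ is false.
  s2 (successors {s1, s2, s5}): φ is false.
  s3 (successors {s3, s4}): φ is true.
  s4 (successors {s2, s4}): φ is false.
  s5 (successors {s2, s5}): φ is false.
For instance, at s1:
  At s1: \Box \Box p is false, \Diamond (p \land r) is false, so \Box \Box p \lor \Diamond (p \land r) is false.
    At s1: \Box \Box p requires \Box p at every successor {s1, s2}.
      \Box p fails at s1, so \Box \Box p is false at s1.
    At s1: \Diamond (p \land r) requires p \land r at some successor in {s1, s2}.
      At s1: p \land r is false.
      At s2: p \land r is false.
    So \Diamond (p \land r) is false at s1.
Satisfying worlds: {s0, s3}

2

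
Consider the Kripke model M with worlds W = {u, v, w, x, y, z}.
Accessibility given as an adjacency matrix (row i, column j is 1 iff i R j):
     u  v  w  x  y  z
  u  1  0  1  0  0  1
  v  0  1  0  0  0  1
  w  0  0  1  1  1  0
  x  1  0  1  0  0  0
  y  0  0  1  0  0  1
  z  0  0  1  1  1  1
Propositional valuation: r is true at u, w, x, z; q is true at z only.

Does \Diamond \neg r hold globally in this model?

No

Let φ = \Diamond \neg r. Evaluate φ at each world:
  u (successors {u, w, z}): φ is false.
  v (successors {v, z}): φ is true.
  w (successors {w, x, y}): φ is true.
  x (successors {u, w}): φ is false.
  y (successors {w, z}): φ is false.
  z (successors {w, x, y, z}): φ is true.
Detail at u (counterexample):
  At u: \Diamond \neg r requires \neg r at some successor in {u, w, z}.
    At u: \neg r is false.
    At w: \neg r is false.
    At z: \neg r is false.
  So \Diamond \neg r is false at u.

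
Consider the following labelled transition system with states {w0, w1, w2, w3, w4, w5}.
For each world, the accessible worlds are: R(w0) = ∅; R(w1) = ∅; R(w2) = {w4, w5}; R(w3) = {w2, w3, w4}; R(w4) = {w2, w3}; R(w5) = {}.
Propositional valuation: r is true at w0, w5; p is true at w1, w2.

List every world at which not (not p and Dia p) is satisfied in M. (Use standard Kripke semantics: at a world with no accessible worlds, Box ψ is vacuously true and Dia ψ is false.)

w0, w1, w2, w5

Let φ = not (not p and Dia p). Evaluate φ at each world:
  w0 (successors ∅): φ is true.
  w1 (successors ∅): φ is true.
  w2 (successors {w4, w5}): φ is true.
  w3 (successors {w2, w3, w4}): φ is false.
  w4 (successors {w2, w3}): φ is false.
  w5 (successors ∅): φ is true.
For instance, at w3:
  At w3: not p and Dia p is true, so not (not p and Dia p) is false.
    At w3: not p is true, Dia p is true, so not p and Dia p is true.
      At w3: Dia p requires p at some successor in {w2, w3, w4}.
        p holds at w2, so Dia p is true at w3.
Satisfying worlds: {w0, w1, w2, w5}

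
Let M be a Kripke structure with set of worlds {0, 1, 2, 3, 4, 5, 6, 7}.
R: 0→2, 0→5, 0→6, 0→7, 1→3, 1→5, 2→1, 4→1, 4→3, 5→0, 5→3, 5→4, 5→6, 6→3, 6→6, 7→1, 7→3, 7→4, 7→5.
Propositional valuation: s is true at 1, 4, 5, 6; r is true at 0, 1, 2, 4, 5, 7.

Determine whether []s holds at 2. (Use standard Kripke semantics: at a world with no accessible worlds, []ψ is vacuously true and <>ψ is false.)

At 2: []s requires s at every successor {1}.
  At 1: s is true.
So []s is true at 2.

Yes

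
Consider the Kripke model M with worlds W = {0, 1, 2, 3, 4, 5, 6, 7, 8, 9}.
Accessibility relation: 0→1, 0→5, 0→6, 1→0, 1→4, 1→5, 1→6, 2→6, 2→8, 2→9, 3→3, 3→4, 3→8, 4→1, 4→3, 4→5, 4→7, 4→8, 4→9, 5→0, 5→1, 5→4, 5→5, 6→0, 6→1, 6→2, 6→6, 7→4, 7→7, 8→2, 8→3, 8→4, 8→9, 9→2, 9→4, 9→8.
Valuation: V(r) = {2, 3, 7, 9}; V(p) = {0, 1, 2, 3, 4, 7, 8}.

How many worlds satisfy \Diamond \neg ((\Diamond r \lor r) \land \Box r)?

Let φ = \Diamond \neg ((\Diamond r \lor r) \land \Box r). Evaluate φ at each world:
  0 (successors {1, 5, 6}): φ is true.
  1 (successors {0, 4, 5, 6}): φ is true.
  2 (successors {6, 8, 9}): φ is true.
  3 (successors {3, 4, 8}): φ is true.
  4 (successors {1, 3, 5, 7, 8, 9}): φ is true.
  5 (successors {0, 1, 4, 5}): φ is true.
  6 (successors {0, 1, 2, 6}): φ is true.
  7 (successors {4, 7}): φ is true.
  8 (successors {2, 3, 4, 9}): φ is true.
  9 (successors {2, 4, 8}): φ is true.
For instance, at 9:
  At 9: \Diamond \neg ((\Diamond r \lor r) \land \Box r) requires \neg ((\Diamond r \lor r) \land \Box r) at some successor in {2, 4, 8}.
    \neg ((\Diamond r \lor r) \land \Box r) holds at 2, so \Diamond \neg ((\Diamond r \lor r) \land \Box r) is true at 9.
      At 2: (\Diamond r \lor r) \land \Box r is false, so \neg ((\Diamond r \lor r) \land \Box r) is true.
Satisfying worlds: {0, 1, 2, 3, 4, 5, 6, 7, 8, 9}

10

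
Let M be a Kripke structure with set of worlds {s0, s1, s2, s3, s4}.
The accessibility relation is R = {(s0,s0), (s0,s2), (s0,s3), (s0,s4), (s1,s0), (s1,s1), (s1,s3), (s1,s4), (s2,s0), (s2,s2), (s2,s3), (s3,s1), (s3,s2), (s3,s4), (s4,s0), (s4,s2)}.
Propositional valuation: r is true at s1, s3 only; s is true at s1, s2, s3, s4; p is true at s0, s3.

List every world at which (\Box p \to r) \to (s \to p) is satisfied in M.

Let φ = (\Box p \to r) \to (s \to p). Evaluate φ at each world:
  s0 (successors {s0, s2, s3, s4}): φ is true.
  s1 (successors {s0, s1, s3, s4}): φ is false.
  s2 (successors {s0, s2, s3}): φ is false.
  s3 (successors {s1, s2, s4}): φ is true.
  s4 (successors {s0, s2}): φ is false.
For instance, at s3:
  At s3: \Box p \to r is true, s \to p is true, so (\Box p \to r) \to (s \to p) is true.
    At s3: \Box p is false, r is true, so \Box p \to r is true.
      At s3: \Box p requires p at every successor {s1, s2, s4}.
        p fails at s1, so \Box p is false at s3.
Satisfying worlds: {s0, s3}

s0, s3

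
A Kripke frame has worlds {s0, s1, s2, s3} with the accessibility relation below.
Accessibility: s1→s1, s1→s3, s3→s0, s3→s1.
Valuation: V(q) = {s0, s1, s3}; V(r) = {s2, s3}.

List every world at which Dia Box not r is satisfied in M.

s1, s3

Recall that Box ψ holds at a world iff ψ holds at every accessible world, and Dia ψ holds iff ψ holds at some accessible world.
Let φ = Dia Box not r. Evaluate φ at each world:
  s0 (successors ∅): φ is false.
  s1 (successors {s1, s3}): φ is true.
  s2 (successors ∅): φ is false.
  s3 (successors {s0, s1}): φ is true.
For instance, at s1:
  At s1: Dia Box not r requires Box not r at some successor in {s1, s3}.
    Box not r holds at s3, so Dia Box not r is true at s1.
      At s3: Box not r requires not r at every successor {s0, s1}.
        At s0: not r is true.
        At s1: not r is true.
      So Box not r is true at s3.
Satisfying worlds: {s1, s3}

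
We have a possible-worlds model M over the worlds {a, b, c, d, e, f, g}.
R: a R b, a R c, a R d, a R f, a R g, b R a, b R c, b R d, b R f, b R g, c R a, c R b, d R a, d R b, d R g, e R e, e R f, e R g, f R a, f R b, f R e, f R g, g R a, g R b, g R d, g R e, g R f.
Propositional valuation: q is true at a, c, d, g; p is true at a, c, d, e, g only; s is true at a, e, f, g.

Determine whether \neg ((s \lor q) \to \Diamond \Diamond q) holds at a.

No

At a: (s \lor q) \to \Diamond \Diamond q is true, so \neg ((s \lor q) \to \Diamond \Diamond q) is false.
  At a: s \lor q is true, \Diamond \Diamond q is true, so (s \lor q) \to \Diamond \Diamond q is true.
    At a: \Diamond \Diamond q requires \Diamond q at some successor in {b, c, d, f, g}.
      \Diamond q holds at b, so \Diamond \Diamond q is true at a.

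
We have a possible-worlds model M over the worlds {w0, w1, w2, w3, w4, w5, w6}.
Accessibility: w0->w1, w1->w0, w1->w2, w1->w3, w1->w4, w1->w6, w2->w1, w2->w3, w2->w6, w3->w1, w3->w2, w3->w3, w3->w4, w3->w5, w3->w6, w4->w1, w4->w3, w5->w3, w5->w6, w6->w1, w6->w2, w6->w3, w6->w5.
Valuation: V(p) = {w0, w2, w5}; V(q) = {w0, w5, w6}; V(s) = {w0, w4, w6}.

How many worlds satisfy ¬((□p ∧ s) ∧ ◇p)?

7

Let φ = ¬((□p ∧ s) ∧ ◇p). Evaluate φ at each world:
  w0 (successors {w1}): φ is true.
  w1 (successors {w0, w2, w3, w4, w6}): φ is true.
  w2 (successors {w1, w3, w6}): φ is true.
  w3 (successors {w1, w2, w3, w4, w5, w6}): φ is true.
  w4 (successors {w1, w3}): φ is true.
  w5 (successors {w3, w6}): φ is true.
  w6 (successors {w1, w2, w3, w5}): φ is true.
For instance, at w4:
  At w4: (□p ∧ s) ∧ ◇p is false, so ¬((□p ∧ s) ∧ ◇p) is true.
    At w4: □p ∧ s is false, ◇p is false, so (□p ∧ s) ∧ ◇p is false.
      At w4: □p is false, s is true, so □p ∧ s is false.
      At w4: ◇p requires p at some successor in {w1, w3}.
        At w1: p is false.
        At w3: p is false.
      So ◇p is false at w4.
Satisfying worlds: {w0, w1, w2, w3, w4, w5, w6}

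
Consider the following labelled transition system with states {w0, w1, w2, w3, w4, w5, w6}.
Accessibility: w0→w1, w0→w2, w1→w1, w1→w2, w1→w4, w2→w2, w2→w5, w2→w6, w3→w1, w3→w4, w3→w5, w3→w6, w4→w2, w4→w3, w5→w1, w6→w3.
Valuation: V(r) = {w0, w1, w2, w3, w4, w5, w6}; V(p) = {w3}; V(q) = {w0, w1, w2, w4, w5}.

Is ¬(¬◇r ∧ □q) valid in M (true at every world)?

Yes

Let φ = ¬(¬◇r ∧ □q). Evaluate φ at each world:
  w0 (successors {w1, w2}): φ is true.
  w1 (successors {w1, w2, w4}): φ is true.
  w2 (successors {w2, w5, w6}): φ is true.
  w3 (successors {w1, w4, w5, w6}): φ is true.
  w4 (successors {w2, w3}): φ is true.
  w5 (successors {w1}): φ is true.
  w6 (successors {w3}): φ is true.
For instance, at w5:
  At w5: ¬◇r ∧ □q is false, so ¬(¬◇r ∧ □q) is true.
    At w5: ¬◇r is false, □q is true, so ¬◇r ∧ □q is false.
      At w5: ◇r is true, so ¬◇r is false.
      At w5: □q requires q at every successor {w1}.
        At w1: q is true.
      So □q is true at w5.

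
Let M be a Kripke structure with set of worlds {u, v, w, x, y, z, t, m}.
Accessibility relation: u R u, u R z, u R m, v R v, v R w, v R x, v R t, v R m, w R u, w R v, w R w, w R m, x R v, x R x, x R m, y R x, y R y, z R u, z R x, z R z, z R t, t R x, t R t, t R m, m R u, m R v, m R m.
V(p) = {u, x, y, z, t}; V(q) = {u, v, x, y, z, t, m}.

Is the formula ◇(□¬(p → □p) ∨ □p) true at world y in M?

Recall that □ψ holds at a world iff ψ holds at every accessible world, and ◇ψ holds iff ψ holds at some accessible world.
At y: ◇(□¬(p → □p) ∨ □p) requires □¬(p → □p) ∨ □p at some successor in {x, y}.
  □¬(p → □p) ∨ □p holds at y, so ◇(□¬(p → □p) ∨ □p) is true at y.
    At y: □¬(p → □p) is false, □p is true, so □¬(p → □p) ∨ □p is true.
      At y: □¬(p → □p) requires ¬(p → □p) at every successor {x, y}.
        ¬(p → □p) fails at y, so □¬(p → □p) is false at y.
      At y: □p requires p at every successor {x, y}.
        At x: p is true.
        At y: p is true.
      So □p is true at y.

Yes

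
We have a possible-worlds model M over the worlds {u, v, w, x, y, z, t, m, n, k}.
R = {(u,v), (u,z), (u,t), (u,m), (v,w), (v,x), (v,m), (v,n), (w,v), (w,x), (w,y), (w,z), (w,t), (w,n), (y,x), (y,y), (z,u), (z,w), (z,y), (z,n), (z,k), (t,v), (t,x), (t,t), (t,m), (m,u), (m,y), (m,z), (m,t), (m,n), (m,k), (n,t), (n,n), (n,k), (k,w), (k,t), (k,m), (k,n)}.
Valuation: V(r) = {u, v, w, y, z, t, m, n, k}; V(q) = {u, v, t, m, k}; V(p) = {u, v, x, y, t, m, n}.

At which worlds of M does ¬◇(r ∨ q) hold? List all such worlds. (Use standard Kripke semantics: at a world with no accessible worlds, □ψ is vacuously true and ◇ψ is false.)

Let φ = ¬◇(r ∨ q). Evaluate φ at each world:
  u (successors {v, z, t, m}): φ is false.
  v (successors {w, x, m, n}): φ is false.
  w (successors {v, x, y, z, t, n}): φ is false.
  x (successors ∅): φ is true.
  y (successors {x, y}): φ is false.
  z (successors {u, w, y, n, k}): φ is false.
  t (successors {v, x, t, m}): φ is false.
  m (successors {u, y, z, t, n, k}): φ is false.
  n (successors {t, n, k}): φ is false.
  k (successors {w, t, m, n}): φ is false.
For instance, at u:
  At u: ◇(r ∨ q) is true, so ¬◇(r ∨ q) is false.
    At u: ◇(r ∨ q) requires r ∨ q at some successor in {v, z, t, m}.
      r ∨ q holds at v, so ◇(r ∨ q) is true at u.
Satisfying worlds: {x}

x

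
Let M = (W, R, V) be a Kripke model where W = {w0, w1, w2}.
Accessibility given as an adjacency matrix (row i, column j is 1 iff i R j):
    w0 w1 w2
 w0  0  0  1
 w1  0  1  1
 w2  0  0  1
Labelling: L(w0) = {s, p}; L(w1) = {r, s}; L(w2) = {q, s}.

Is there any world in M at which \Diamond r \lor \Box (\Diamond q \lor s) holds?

Let φ = \Diamond r \lor \Box (\Diamond q \lor s). Evaluate φ at each world:
  w0 (successors {w2}): φ is true.
  w1 (successors {w1, w2}): φ is true.
  w2 (successors {w2}): φ is true.
Detail at w0 (witness):
  At w0: \Diamond r is false, \Box (\Diamond q \lor s) is true, so \Diamond r \lor \Box (\Diamond q \lor s) is true.
    At w0: \Diamond r requires r at some successor in {w2}.
      At w2: r is false.
    So \Diamond r is false at w0.
    At w0: \Box (\Diamond q \lor s) requires \Diamond q \lor s at every successor {w2}.
      At w2: \Diamond q \lor s is true.
    So \Box (\Diamond q \lor s) is true at w0.

Yes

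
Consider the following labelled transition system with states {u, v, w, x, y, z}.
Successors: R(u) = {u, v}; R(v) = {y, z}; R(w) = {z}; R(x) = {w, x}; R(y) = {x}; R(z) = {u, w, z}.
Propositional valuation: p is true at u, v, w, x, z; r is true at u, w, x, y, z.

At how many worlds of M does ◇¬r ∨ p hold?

5

Let φ = ◇¬r ∨ p. Evaluate φ at each world:
  u (successors {u, v}): φ is true.
  v (successors {y, z}): φ is true.
  w (successors {z}): φ is true.
  x (successors {w, x}): φ is true.
  y (successors {x}): φ is false.
  z (successors {u, w, z}): φ is true.
For instance, at v:
  At v: ◇¬r is false, p is true, so ◇¬r ∨ p is true.
    At v: ◇¬r requires ¬r at some successor in {y, z}.
      At y: ¬r is false.
      At z: ¬r is false.
    So ◇¬r is false at v.
Satisfying worlds: {u, v, w, x, z}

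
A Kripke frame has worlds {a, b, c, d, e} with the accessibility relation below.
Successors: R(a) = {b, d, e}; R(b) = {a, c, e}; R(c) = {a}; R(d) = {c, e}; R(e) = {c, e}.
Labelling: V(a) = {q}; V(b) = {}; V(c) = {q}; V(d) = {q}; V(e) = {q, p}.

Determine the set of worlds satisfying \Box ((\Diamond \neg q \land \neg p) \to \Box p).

Recall that \Box ψ holds at a world iff ψ holds at every accessible world, and \Diamond ψ holds iff ψ holds at some accessible world.
Let φ = \Box ((\Diamond \neg q \land \neg p) \to \Box p). Evaluate φ at each world:
  a (successors {b, d, e}): φ is true.
  b (successors {a, c, e}): φ is false.
  c (successors {a}): φ is false.
  d (successors {c, e}): φ is true.
  e (successors {c, e}): φ is true.
For instance, at e:
  At e: \Box ((\Diamond \neg q \land \neg p) \to \Box p) requires (\Diamond \neg q \land \neg p) \to \Box p at every successor {c, e}.
      At c: \Diamond \neg q \land \neg p is false, \Box p is false, so (\Diamond \neg q \land \neg p) \to \Box p is true.
      At e: \Diamond \neg q \land \neg p is false, \Box p is false, so (\Diamond \neg q \land \neg p) \to \Box p is true.
  So \Box ((\Diamond \neg q \land \neg p) \to \Box p) is true at e.
Satisfying worlds: {a, d, e}

a, d, e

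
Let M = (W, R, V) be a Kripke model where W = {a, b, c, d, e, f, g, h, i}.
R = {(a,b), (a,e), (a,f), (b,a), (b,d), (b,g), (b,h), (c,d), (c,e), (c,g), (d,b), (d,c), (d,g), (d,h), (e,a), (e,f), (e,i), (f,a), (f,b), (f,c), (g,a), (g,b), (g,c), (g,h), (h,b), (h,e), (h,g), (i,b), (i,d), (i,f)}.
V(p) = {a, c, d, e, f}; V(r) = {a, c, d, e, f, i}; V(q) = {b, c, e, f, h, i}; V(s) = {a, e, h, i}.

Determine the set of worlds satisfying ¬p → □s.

a, c, d, e, f

Recall that □ψ holds at a world iff ψ holds at every accessible world, and ◇ψ holds iff ψ holds at some accessible world.
Let φ = ¬p → □s. Evaluate φ at each world:
  a (successors {b, e, f}): φ is true.
  b (successors {a, d, g, h}): φ is false.
  c (successors {d, e, g}): φ is true.
  d (successors {b, c, g, h}): φ is true.
  e (successors {a, f, i}): φ is true.
  f (successors {a, b, c}): φ is true.
  g (successors {a, b, c, h}): φ is false.
  h (successors {b, e, g}): φ is false.
  i (successors {b, d, f}): φ is false.
For instance, at c:
  At c: ¬p is false, □s is false, so ¬p → □s is true.
    At c: □s requires s at every successor {d, e, g}.
      s fails at d, so □s is false at c.
Satisfying worlds: {a, c, d, e, f}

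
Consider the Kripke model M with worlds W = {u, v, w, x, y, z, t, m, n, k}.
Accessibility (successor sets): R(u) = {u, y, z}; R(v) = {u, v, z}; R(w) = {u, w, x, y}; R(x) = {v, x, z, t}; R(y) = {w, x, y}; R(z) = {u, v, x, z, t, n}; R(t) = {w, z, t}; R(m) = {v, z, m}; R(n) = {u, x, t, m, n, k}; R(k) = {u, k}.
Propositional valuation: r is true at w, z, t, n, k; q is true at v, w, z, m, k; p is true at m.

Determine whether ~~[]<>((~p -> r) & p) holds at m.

At m: ~[]<>((~p -> r) & p) is true, so ~~[]<>((~p -> r) & p) is false.
  At m: []<>((~p -> r) & p) is false, so ~[]<>((~p -> r) & p) is true.
    At m: []<>((~p -> r) & p) requires <>((~p -> r) & p) at every successor {v, z, m}.
      <>((~p -> r) & p) fails at v, so []<>((~p -> r) & p) is false at m.

No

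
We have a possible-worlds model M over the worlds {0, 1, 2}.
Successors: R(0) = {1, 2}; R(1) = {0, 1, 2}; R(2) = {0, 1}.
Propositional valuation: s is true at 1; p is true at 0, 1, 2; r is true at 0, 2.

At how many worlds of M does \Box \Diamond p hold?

3

Let φ = \Box \Diamond p. Evaluate φ at each world:
  0 (successors {1, 2}): φ is true.
  1 (successors {0, 1, 2}): φ is true.
  2 (successors {0, 1}): φ is true.
For instance, at 2:
  At 2: \Box \Diamond p requires \Diamond p at every successor {0, 1}.
      At 0: \Diamond p requires p at some successor in {1, 2}.
        p holds at 1, so \Diamond p is true at 0.
      At 1: \Diamond p requires p at some successor in {0, 1, 2}.
        p holds at 0, so \Diamond p is true at 1.
  So \Box \Diamond p is true at 2.
Satisfying worlds: {0, 1, 2}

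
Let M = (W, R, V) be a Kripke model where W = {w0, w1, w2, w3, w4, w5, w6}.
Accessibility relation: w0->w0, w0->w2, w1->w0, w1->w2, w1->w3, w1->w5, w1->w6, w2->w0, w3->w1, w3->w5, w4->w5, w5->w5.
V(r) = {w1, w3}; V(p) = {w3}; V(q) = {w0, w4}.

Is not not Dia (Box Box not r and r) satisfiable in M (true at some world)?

No

Let φ = not not Dia (Box Box not r and r). Evaluate φ at each world:
  w0 (successors {w0, w2}): φ is false.
  w1 (successors {w0, w2, w3, w5, w6}): φ is false.
  w2 (successors {w0}): φ is false.
  w3 (successors {w1, w5}): φ is false.
  w4 (successors {w5}): φ is false.
  w5 (successors {w5}): φ is false.
  w6 (successors ∅): φ is false.
For instance, at w5:
  At w5: not Dia (Box Box not r and r) is true, so not not Dia (Box Box not r and r) is false.
    At w5: Dia (Box Box not r and r) is false, so not Dia (Box Box not r and r) is true.
      At w5: Dia (Box Box not r and r) requires Box Box not r and r at some successor in {w5}.
        At w5: Box Box not r and r is false.
      So Dia (Box Box not r and r) is false at w5.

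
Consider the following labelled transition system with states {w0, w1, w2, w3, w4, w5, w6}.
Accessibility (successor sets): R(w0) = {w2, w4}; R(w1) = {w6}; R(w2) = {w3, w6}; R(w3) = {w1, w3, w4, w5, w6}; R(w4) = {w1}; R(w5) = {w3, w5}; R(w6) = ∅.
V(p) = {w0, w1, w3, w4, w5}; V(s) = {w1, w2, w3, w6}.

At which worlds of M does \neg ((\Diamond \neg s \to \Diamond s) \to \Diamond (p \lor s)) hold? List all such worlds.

Let φ = \neg ((\Diamond \neg s \to \Diamond s) \to \Diamond (p \lor s)). Evaluate φ at each world:
  w0 (successors {w2, w4}): φ is false.
  w1 (successors {w6}): φ is false.
  w2 (successors {w3, w6}): φ is false.
  w3 (successors {w1, w3, w4, w5, w6}): φ is false.
  w4 (successors {w1}): φ is false.
  w5 (successors {w3, w5}): φ is false.
  w6 (successors ∅): φ is true.
For instance, at w4:
  At w4: (\Diamond \neg s \to \Diamond s) \to \Diamond (p \lor s) is true, so \neg ((\Diamond \neg s \to \Diamond s) \to \Diamond (p \lor s)) is false.
    At w4: \Diamond \neg s \to \Diamond s is true, \Diamond (p \lor s) is true, so (\Diamond \neg s \to \Diamond s) \to \Diamond (p \lor s) is true.
      At w4: \Diamond \neg s is false, \Diamond s is true, so \Diamond \neg s \to \Diamond s is true.
      At w4: \Diamond (p \lor s) requires p \lor s at some successor in {w1}.
        p \lor s holds at w1, so \Diamond (p \lor s) is true at w4.
Satisfying worlds: {w6}

w6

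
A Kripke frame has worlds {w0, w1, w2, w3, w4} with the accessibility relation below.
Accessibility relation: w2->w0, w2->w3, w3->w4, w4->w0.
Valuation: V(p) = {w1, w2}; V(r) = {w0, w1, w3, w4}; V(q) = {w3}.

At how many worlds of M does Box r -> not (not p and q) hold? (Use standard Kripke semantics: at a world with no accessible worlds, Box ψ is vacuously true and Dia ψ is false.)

Let φ = Box r -> not (not p and q). Evaluate φ at each world:
  w0 (successors ∅): φ is true.
  w1 (successors ∅): φ is true.
  w2 (successors {w0, w3}): φ is true.
  w3 (successors {w4}): φ is false.
  w4 (successors {w0}): φ is true.
For instance, at w3:
  At w3: Box r is true, not (not p and q) is false, so Box r -> not (not p and q) is false.
    At w3: Box r requires r at every successor {w4}.
      At w4: r is true.
    So Box r is true at w3.
Satisfying worlds: {w0, w1, w2, w4}

4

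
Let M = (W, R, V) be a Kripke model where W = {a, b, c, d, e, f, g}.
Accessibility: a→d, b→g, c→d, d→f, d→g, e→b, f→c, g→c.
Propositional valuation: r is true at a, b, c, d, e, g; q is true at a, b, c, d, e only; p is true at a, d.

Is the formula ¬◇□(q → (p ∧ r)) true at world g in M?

No

At g: ◇□(q → (p ∧ r)) is true, so ¬◇□(q → (p ∧ r)) is false.
  At g: ◇□(q → (p ∧ r)) requires □(q → (p ∧ r)) at some successor in {c}.
    □(q → (p ∧ r)) holds at c, so ◇□(q → (p ∧ r)) is true at g.
      At c: □(q → (p ∧ r)) requires q → (p ∧ r) at every successor {d}.
        At d: q → (p ∧ r) is true.
      So □(q → (p ∧ r)) is true at c.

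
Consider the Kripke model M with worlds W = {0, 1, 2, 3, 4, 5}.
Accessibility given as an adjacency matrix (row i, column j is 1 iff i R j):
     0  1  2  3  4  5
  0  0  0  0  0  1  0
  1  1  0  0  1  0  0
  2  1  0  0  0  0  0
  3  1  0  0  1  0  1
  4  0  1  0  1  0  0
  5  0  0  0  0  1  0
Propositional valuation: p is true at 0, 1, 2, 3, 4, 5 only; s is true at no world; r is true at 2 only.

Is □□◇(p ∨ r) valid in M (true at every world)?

Recall that □ψ holds at a world iff ψ holds at every accessible world, and ◇ψ holds iff ψ holds at some accessible world.
Let φ = □□◇(p ∨ r). Evaluate φ at each world:
  0 (successors {4}): φ is true.
  1 (successors {0, 3}): φ is true.
  2 (successors {0}): φ is true.
  3 (successors {0, 3, 5}): φ is true.
  4 (successors {1, 3}): φ is true.
  5 (successors {4}): φ is true.
For instance, at 3:
  At 3: □□◇(p ∨ r) requires □◇(p ∨ r) at every successor {0, 3, 5}.
      At 0: □◇(p ∨ r) requires ◇(p ∨ r) at every successor {4}.
        At 4: ◇(p ∨ r) is true.
      So □◇(p ∨ r) is true at 0.
      At 3: □◇(p ∨ r) requires ◇(p ∨ r) at every successor {0, 3, 5}.
        At 0: ◇(p ∨ r) is true.
        At 3: ◇(p ∨ r) is true.
        At 5: ◇(p ∨ r) is true.
      So □◇(p ∨ r) is true at 3.
      At 5: □◇(p ∨ r) requires ◇(p ∨ r) at every successor {4}.
        At 4: ◇(p ∨ r) is true.
      So □◇(p ∨ r) is true at 5.
  So □□◇(p ∨ r) is true at 3.

Yes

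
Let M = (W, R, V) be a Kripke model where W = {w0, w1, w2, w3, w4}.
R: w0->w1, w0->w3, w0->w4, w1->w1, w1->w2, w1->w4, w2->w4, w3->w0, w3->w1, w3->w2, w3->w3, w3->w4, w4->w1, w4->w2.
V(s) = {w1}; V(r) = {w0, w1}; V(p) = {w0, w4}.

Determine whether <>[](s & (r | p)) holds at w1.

No

Recall that []ψ holds at a world iff ψ holds at every accessible world, and <>ψ holds iff ψ holds at some accessible world.
At w1: <>[](s & (r | p)) requires [](s & (r | p)) at some successor in {w1, w2, w4}.
  At w1: [](s & (r | p)) is false.
  At w2: [](s & (r | p)) is false.
  At w4: [](s & (r | p)) is false.
So <>[](s & (r | p)) is false at w1.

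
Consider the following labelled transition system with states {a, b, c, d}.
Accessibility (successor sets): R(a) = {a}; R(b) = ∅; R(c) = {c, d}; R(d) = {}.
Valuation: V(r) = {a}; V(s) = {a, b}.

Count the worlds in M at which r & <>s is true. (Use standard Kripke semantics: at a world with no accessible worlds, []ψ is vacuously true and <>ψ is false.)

1

Let φ = r & <>s. Evaluate φ at each world:
  a (successors {a}): φ is true.
  b (successors ∅): φ is false.
  c (successors {c, d}): φ is false.
  d (successors ∅): φ is false.
For instance, at a:
  At a: r is true, <>s is true, so r & <>s is true.
    At a: <>s requires s at some successor in {a}.
      s holds at a, so <>s is true at a.
Satisfying worlds: {a}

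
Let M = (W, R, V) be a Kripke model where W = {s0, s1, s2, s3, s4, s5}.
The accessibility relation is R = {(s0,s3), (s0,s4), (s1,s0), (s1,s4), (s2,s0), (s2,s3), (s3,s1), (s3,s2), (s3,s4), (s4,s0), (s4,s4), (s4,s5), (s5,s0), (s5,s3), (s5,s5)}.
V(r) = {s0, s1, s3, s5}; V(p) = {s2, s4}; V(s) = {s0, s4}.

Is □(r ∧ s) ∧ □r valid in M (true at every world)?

No

Recall that □ψ holds at a world iff ψ holds at every accessible world, and ◇ψ holds iff ψ holds at some accessible world.
Let φ = □(r ∧ s) ∧ □r. Evaluate φ at each world:
  s0 (successors {s3, s4}): φ is false.
  s1 (successors {s0, s4}): φ is false.
  s2 (successors {s0, s3}): φ is false.
  s3 (successors {s1, s2, s4}): φ is false.
  s4 (successors {s0, s4, s5}): φ is false.
  s5 (successors {s0, s3, s5}): φ is false.
Detail at s0 (counterexample):
  At s0: □(r ∧ s) is false, □r is false, so □(r ∧ s) ∧ □r is false.
    At s0: □(r ∧ s) requires r ∧ s at every successor {s3, s4}.
      r ∧ s fails at s3, so □(r ∧ s) is false at s0.
    At s0: □r requires r at every successor {s3, s4}.
      r fails at s4, so □r is false at s0.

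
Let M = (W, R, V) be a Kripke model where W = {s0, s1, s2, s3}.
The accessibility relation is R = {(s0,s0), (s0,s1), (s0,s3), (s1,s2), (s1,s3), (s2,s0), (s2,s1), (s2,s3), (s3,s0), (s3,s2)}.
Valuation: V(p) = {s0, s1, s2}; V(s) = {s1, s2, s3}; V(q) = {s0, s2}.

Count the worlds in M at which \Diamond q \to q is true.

Let φ = \Diamond q \to q. Evaluate φ at each world:
  s0 (successors {s0, s1, s3}): φ is true.
  s1 (successors {s2, s3}): φ is false.
  s2 (successors {s0, s1, s3}): φ is true.
  s3 (successors {s0, s2}): φ is false.
For instance, at s2:
  At s2: \Diamond q is true, q is true, so \Diamond q \to q is true.
    At s2: \Diamond q requires q at some successor in {s0, s1, s3}.
      q holds at s0, so \Diamond q is true at s2.
Satisfying worlds: {s0, s2}

2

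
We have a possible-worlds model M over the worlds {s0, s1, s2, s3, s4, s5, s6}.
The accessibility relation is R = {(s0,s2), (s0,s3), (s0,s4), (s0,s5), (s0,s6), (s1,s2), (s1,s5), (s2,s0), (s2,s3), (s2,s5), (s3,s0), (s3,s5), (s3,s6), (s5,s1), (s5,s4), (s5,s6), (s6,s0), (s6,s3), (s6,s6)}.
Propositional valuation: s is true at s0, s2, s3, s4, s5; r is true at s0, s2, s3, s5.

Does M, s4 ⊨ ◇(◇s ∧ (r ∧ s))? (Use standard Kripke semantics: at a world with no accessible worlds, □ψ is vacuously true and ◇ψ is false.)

No

At s4: no accessible worlds, so ◇(◇s ∧ (r ∧ s)) is false.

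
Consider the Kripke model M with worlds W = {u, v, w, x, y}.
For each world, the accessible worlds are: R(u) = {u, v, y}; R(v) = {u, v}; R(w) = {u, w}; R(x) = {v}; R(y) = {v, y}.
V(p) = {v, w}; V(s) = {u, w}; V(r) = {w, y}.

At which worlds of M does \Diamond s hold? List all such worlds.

Let φ = \Diamond s. Evaluate φ at each world:
  u (successors {u, v, y}): φ is true.
  v (successors {u, v}): φ is true.
  w (successors {u, w}): φ is true.
  x (successors {v}): φ is false.
  y (successors {v, y}): φ is false.
For instance, at y:
  At y: \Diamond s requires s at some successor in {v, y}.
    At v: s is false.
    At y: s is false.
  So \Diamond s is false at y.
Satisfying worlds: {u, v, w}

u, v, w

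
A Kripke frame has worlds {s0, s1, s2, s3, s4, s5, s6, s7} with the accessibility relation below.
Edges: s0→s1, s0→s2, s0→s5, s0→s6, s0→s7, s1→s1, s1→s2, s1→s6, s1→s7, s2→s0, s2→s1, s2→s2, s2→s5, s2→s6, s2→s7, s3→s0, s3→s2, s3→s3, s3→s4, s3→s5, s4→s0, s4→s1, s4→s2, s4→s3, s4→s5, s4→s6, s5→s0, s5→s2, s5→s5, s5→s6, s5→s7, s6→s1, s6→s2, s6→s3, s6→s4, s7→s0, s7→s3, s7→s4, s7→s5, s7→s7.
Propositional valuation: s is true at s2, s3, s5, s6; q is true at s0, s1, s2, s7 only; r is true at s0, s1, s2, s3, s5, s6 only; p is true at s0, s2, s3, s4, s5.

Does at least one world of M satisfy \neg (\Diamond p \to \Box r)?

Yes

Let φ = \neg (\Diamond p \to \Box r). Evaluate φ at each world:
  s0 (successors {s1, s2, s5, s6, s7}): φ is true.
  s1 (successors {s1, s2, s6, s7}): φ is true.
  s2 (successors {s0, s1, s2, s5, s6, s7}): φ is true.
  s3 (successors {s0, s2, s3, s4, s5}): φ is true.
  s4 (successors {s0, s1, s2, s3, s5, s6}): φ is false.
  s5 (successors {s0, s2, s5, s6, s7}): φ is true.
  s6 (successors {s1, s2, s3, s4}): φ is true.
  s7 (successors {s0, s3, s4, s5, s7}): φ is true.
Detail at s0 (witness):
  At s0: \Diamond p \to \Box r is false, so \neg (\Diamond p \to \Box r) is true.
    At s0: \Diamond p is true, \Box r is false, so \Diamond p \to \Box r is false.
      At s0: \Diamond p requires p at some successor in {s1, s2, s5, s6, s7}.
        p holds at s2, so \Diamond p is true at s0.
      At s0: \Box r requires r at every successor {s1, s2, s5, s6, s7}.
        r fails at s7, so \Box r is false at s0.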